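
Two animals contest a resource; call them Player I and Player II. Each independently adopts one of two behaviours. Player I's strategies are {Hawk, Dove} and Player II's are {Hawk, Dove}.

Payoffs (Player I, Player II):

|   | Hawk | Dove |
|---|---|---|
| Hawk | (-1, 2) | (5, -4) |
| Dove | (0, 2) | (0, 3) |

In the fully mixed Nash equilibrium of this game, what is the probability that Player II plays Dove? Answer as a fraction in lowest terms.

Let q be the probability that Player II plays Hawk. In a completely mixed equilibrium, Player I must be indifferent between Hawk and Dove.
Player I's expected payoff from Hawk is −q + 5(1−q); from Dove it is 0.
Setting these equal: −6q + 5 = 0, so q = 5/6.
Therefore Player II plays Dove with probability 1 − 5/6 = 1/6.

1/6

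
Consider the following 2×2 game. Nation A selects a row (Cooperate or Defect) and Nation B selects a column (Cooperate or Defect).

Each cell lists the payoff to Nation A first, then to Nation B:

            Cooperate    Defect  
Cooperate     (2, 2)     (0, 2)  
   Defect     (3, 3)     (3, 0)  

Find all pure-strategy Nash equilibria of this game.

(Defect, Cooperate)

(Cooperate, Cooperate): Nation A prefers Defect (3 > 2) — not an equilibrium.
(Cooperate, Defect): Nation A prefers Defect (3 > 0) — not an equilibrium.
(Defect, Cooperate): Nation A gets 3 ≥ 2 from Cooperate, and Nation B gets 3 ≥ 0 from Defect — Nash equilibrium.
(Defect, Defect): Nation B prefers Cooperate (3 > 0) — not an equilibrium.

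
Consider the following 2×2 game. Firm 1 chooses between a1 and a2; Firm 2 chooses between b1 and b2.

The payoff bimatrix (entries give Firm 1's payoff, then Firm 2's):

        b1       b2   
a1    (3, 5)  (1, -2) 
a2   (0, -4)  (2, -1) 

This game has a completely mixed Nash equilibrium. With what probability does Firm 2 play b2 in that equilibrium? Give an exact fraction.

Let q be the probability that Firm 2 plays b1. In a completely mixed equilibrium, Firm 1 must be indifferent between a1 and a2.
Firm 1's expected payoff from a1 is 3q + (1−q); from a2 it is 2(1−q).
Setting these equal: 2q + 1 = −2q + 2, so q = 1/4.
Therefore Firm 2 plays b2 with probability 1 − 1/4 = 3/4.

3/4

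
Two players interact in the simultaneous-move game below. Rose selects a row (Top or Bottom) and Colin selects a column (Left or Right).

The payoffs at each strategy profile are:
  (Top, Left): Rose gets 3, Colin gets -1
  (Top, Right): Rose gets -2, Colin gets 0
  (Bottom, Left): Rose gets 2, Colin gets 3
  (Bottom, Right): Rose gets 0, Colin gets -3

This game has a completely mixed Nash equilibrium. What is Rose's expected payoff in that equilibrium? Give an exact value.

First find q, the probability Colin plays Left, from Rose's indifference between Top and Bottom: 3q − 2(1−q) = 2q, giving q = 2/3.
Since Rose is indifferent in equilibrium, Rose's expected payoff equals the payoff from either row against (2/3, 1/3). Using Top: 3(2/3) − 2(1/3) = 4/3.

4/3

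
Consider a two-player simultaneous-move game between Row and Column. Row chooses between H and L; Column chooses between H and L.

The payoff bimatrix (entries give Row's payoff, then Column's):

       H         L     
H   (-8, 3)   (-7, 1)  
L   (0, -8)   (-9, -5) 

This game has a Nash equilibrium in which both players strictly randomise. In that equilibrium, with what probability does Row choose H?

Let x be the probability that Row plays H. In a completely mixed equilibrium, Column must be indifferent between H and L.
Column's expected payoff from H is 3x − 8(1−x); from L it is x − 5(1−x).
Setting these equal: 11x − 8 = 6x − 5, so x = 3/5.

3/5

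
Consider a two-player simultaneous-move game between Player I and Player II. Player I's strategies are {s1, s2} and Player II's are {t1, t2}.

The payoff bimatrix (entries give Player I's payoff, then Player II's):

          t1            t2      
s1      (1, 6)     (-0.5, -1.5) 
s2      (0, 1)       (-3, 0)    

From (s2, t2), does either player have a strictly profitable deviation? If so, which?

Both

Player I at (s2, t2) earns -3; deviating to s1 yields -0.5 — a strict improvement.
Player II earns 0; deviating to t1 yields 1 — a strict improvement.
Both Player I and Player II have strictly profitable deviations.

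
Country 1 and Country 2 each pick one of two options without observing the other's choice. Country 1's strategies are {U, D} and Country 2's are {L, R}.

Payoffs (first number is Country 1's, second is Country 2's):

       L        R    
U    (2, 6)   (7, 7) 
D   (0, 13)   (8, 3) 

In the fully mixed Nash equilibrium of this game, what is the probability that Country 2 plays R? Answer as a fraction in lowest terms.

Let y be the probability that Country 2 plays L. In a completely mixed equilibrium, Country 1 must be indifferent between U and D.
Country 1's expected payoff from U is 2y + 7(1−y); from D it is 8(1−y).
Setting these equal: −5y + 7 = −8y + 8, so y = 1/3.
Therefore Country 2 plays R with probability 1 − 1/3 = 2/3.

2/3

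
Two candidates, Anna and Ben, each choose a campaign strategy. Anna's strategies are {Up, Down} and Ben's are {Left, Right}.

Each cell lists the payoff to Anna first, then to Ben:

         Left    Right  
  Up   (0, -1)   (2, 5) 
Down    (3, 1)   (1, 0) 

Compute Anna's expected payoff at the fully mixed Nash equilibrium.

3/2

First find q, the probability Ben plays Left, from Anna's indifference between Up and Down: 2(1−q) = 3q + (1−q), giving q = 1/4.
Since Anna is indifferent in equilibrium, Anna's expected payoff equals the payoff from either row against (1/4, 3/4). Using Up: 2(3/4) = 3/2.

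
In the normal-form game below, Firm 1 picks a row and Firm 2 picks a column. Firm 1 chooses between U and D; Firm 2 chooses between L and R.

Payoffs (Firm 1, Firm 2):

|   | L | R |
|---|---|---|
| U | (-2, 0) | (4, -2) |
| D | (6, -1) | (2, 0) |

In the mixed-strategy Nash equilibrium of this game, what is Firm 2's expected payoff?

-2/3

First find x, the probability Firm 1 plays U, from Firm 2's indifference between L and R: −(1−x) = −2x, giving x = 1/3.
Since Firm 2 is indifferent in equilibrium, Firm 2's expected payoff equals the payoff from either column against (1/3, 2/3). Using L: −(2/3) = -2/3.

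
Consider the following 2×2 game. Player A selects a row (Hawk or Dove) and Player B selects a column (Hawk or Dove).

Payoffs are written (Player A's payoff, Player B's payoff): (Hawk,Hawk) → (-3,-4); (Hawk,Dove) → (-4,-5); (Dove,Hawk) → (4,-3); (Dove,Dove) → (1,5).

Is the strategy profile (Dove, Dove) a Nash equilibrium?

At (Dove, Dove), Player A earns 1; switching to Hawk would give -4, so Player A has no profitable deviation.
Player B earns 5; switching to Hawk would give -3, so Player B has no profitable deviation.
Neither player can gain by a unilateral deviation, so this profile is a Nash equilibrium.

Yes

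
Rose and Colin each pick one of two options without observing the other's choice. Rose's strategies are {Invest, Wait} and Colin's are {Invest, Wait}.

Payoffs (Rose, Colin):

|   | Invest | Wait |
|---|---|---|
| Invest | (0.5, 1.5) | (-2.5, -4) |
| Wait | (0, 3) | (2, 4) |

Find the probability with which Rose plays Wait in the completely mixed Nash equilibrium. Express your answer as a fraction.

Let x be the probability that Rose plays Invest. In a completely mixed equilibrium, Colin must be indifferent between Invest and Wait.
Colin's expected payoff from Invest is 1.5x + 3(1−x); from Wait it is −4x + 4(1−x).
Setting these equal: −1.5x + 3 = −8x + 4, so x = 2/13.
Therefore Rose plays Wait with probability 1 − 2/13 = 11/13.

11/13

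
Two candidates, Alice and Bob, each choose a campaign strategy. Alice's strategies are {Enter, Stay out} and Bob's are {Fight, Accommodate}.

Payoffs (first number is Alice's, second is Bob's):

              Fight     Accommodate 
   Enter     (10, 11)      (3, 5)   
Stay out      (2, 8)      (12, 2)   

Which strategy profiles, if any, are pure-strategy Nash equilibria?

(Enter, Fight)

(Enter, Fight): Alice gets 10 ≥ 2 from Stay out, and Bob gets 11 ≥ 5 from Accommodate — Nash equilibrium.
(Enter, Accommodate): Alice prefers Stay out (12 > 3); Bob prefers Fight (11 > 5) — not an equilibrium.
(Stay out, Fight): Alice prefers Enter (10 > 2) — not an equilibrium.
(Stay out, Accommodate): Bob prefers Fight (8 > 2) — not an equilibrium.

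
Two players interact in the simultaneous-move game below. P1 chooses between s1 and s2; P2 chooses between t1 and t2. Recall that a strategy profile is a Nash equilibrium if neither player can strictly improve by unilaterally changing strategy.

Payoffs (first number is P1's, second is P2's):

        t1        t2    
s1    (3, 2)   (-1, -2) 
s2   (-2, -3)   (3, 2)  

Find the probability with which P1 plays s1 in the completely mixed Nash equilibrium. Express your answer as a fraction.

5/9

Let x be the probability that P1 plays s1. In a completely mixed equilibrium, P2 must be indifferent between t1 and t2.
P2's expected payoff from t1 is 2x − 3(1−x); from t2 it is −2x + 2(1−x).
Setting these equal: 5x − 3 = −4x + 2, so x = 5/9.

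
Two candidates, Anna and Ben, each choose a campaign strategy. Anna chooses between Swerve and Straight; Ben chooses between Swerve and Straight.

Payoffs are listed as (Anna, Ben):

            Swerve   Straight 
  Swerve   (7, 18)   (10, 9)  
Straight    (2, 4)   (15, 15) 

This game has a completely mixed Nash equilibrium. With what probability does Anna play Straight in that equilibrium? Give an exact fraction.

9/20

Let r be the probability that Anna plays Swerve. In a completely mixed equilibrium, Ben must be indifferent between Swerve and Straight.
Ben's expected payoff from Swerve is 18r + 4(1−r); from Straight it is 9r + 15(1−r).
Setting these equal: 14r + 4 = −6r + 15, so r = 11/20.
Therefore Anna plays Straight with probability 1 − 11/20 = 9/20.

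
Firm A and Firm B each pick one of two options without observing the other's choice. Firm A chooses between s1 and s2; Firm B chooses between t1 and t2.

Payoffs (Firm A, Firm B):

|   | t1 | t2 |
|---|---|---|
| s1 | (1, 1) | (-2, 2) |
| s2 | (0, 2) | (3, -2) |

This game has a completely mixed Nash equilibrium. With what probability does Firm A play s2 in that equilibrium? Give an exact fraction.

Let x be the probability that Firm A plays s1. In a completely mixed equilibrium, Firm B must be indifferent between t1 and t2.
Firm B's expected payoff from t1 is x + 2(1−x); from t2 it is 2x − 2(1−x).
Setting these equal: −x + 2 = 4x − 2, so x = 4/5.
Therefore Firm A plays s2 with probability 1 − 4/5 = 1/5.

1/5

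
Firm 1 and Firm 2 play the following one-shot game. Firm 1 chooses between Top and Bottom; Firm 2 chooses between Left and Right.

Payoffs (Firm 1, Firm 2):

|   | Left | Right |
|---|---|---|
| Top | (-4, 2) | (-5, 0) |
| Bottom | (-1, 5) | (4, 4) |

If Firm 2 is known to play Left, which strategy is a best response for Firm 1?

Bottom

Against Left, Firm 1 earns -4 from Top and -1 from Bottom.
So Bottom is the best response.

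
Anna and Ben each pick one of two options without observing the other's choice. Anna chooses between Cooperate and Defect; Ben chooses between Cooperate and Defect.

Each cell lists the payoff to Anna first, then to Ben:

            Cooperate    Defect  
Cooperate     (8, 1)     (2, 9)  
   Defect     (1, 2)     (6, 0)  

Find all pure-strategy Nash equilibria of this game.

none

(Cooperate, Cooperate): Ben prefers Defect (9 > 1) — not an equilibrium.
(Cooperate, Defect): Anna prefers Defect (6 > 2) — not an equilibrium.
(Defect, Cooperate): Anna prefers Cooperate (8 > 1) — not an equilibrium.
(Defect, Defect): Ben prefers Cooperate (2 > 0) — not an equilibrium.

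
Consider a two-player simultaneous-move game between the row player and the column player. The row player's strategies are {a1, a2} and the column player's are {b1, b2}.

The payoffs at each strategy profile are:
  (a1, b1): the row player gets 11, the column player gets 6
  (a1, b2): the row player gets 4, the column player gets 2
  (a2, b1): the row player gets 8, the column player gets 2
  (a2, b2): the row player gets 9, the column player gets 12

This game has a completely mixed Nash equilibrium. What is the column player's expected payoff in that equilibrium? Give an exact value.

First find p, the probability the row player plays a1, from the column player's indifference between b1 and b2: 6p + 2(1−p) = 2p + 12(1−p), giving p = 5/7.
Since the column player is indifferent in equilibrium, the column player's expected payoff equals the payoff from either column against (5/7, 2/7). Using b1: 6(5/7) + 2(2/7) = 34/7.

34/7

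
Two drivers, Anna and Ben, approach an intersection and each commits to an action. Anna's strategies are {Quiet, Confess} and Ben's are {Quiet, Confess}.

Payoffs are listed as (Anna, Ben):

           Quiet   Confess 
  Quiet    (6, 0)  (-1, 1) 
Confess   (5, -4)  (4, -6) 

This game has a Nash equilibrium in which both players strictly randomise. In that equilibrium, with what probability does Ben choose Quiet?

Let q be the probability that Ben plays Quiet. In a completely mixed equilibrium, Anna must be indifferent between Quiet and Confess.
Anna's expected payoff from Quiet is 6q − (1−q); from Confess it is 5q + 4(1−q).
Setting these equal: 7q − 1 = q + 4, so q = 5/6.

5/6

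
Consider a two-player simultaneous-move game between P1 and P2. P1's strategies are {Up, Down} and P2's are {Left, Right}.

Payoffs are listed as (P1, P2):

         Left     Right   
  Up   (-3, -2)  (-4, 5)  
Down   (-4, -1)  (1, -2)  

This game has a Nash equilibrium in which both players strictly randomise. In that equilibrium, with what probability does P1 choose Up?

1/8

Let x be the probability that P1 plays Up. In a completely mixed equilibrium, P2 must be indifferent between Left and Right.
P2's expected payoff from Left is −2x − (1−x); from Right it is 5x − 2(1−x).
Setting these equal: −x − 1 = 7x − 2, so x = 1/8.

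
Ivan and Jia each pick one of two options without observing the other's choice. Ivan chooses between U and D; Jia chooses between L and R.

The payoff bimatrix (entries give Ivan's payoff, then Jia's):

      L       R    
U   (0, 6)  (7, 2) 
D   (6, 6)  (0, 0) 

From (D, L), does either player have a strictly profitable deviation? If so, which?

Neither

Ivan at (D, L) earns 6; deviating to U yields 0 — not better.
Jia earns 6; deviating to R yields 0 — not better.
Neither player can strictly improve; the profile is a Nash equilibrium.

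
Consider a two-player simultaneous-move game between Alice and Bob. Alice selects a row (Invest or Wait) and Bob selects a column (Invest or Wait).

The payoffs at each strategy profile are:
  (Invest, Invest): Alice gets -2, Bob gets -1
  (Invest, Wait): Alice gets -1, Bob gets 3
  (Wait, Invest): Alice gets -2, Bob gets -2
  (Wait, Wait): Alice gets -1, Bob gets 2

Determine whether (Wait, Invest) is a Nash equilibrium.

At (Wait, Invest), Alice earns -2; switching to Invest would give -2, so Alice has no profitable deviation.
Bob earns -2; switching to Wait would give 2, so Bob would deviate.
Since at least one player can profitably deviate, this is not a Nash equilibrium.

No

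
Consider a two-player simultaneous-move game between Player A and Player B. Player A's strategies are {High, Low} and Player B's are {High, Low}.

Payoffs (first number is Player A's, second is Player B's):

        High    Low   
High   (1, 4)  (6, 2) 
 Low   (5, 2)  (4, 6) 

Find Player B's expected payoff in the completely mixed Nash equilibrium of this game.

First find p, the probability Player A plays High, from Player B's indifference between High and Low: 4p + 2(1−p) = 2p + 6(1−p), giving p = 2/3.
Since Player B is indifferent in equilibrium, Player B's expected payoff equals the payoff from either column against (2/3, 1/3). Using High: 4(2/3) + 2(1/3) = 10/3.

10/3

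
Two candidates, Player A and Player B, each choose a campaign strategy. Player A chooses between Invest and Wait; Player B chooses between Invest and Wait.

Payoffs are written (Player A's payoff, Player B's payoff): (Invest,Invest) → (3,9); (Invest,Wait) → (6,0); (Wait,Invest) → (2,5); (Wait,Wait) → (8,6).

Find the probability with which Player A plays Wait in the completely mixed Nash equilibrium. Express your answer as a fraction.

9/10

Let r be the probability that Player A plays Invest. In a completely mixed equilibrium, Player B must be indifferent between Invest and Wait.
Player B's expected payoff from Invest is 9r + 5(1−r); from Wait it is 6(1−r).
Setting these equal: 4r + 5 = −6r + 6, so r = 1/10.
Therefore Player A plays Wait with probability 1 − 1/10 = 9/10.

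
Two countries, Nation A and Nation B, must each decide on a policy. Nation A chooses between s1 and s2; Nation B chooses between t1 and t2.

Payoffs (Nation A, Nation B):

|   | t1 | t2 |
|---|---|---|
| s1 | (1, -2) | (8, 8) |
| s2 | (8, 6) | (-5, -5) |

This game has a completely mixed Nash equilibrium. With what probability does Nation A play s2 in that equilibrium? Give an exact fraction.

10/21

Let x be the probability that Nation A plays s1. In a completely mixed equilibrium, Nation B must be indifferent between t1 and t2.
Nation B's expected payoff from t1 is −2x + 6(1−x); from t2 it is 8x − 5(1−x).
Setting these equal: −8x + 6 = 13x − 5, so x = 11/21.
Therefore Nation A plays s2 with probability 1 − 11/21 = 10/21.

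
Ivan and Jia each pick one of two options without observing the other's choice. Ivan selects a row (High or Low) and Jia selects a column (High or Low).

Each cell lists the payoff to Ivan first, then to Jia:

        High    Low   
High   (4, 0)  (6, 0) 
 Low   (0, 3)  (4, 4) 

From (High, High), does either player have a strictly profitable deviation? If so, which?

Neither

Ivan at (High, High) earns 4; deviating to Low yields 0 — not better.
Jia earns 0; deviating to Low yields 0 — not better.
Neither player can strictly improve; the profile is a Nash equilibrium.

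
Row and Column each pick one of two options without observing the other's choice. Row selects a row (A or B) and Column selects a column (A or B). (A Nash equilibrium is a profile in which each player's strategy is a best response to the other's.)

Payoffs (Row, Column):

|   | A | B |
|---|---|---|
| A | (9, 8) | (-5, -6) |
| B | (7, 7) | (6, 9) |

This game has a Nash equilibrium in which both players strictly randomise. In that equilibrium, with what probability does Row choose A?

1/8

Let x be the probability that Row plays A. In a completely mixed equilibrium, Column must be indifferent between A and B.
Column's expected payoff from A is 8x + 7(1−x); from B it is −6x + 9(1−x).
Setting these equal: x + 7 = −15x + 9, so x = 1/8.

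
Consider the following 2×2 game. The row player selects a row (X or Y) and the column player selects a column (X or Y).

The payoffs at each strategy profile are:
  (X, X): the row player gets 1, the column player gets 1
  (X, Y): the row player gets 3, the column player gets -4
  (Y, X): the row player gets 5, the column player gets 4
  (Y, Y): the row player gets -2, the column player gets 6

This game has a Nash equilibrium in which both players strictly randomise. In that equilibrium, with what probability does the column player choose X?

5/9

Let q be the probability that the column player plays X. In a completely mixed equilibrium, the row player must be indifferent between X and Y.
The row player's expected payoff from X is q + 3(1−q); from Y it is 5q − 2(1−q).
Setting these equal: −2q + 3 = 7q − 2, so q = 5/9.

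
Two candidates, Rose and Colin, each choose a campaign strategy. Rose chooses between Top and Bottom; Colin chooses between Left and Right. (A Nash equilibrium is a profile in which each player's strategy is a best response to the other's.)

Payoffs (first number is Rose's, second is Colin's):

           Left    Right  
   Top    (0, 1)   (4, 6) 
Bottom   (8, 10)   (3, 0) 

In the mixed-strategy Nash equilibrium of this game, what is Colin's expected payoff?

First find p, the probability Rose plays Top, from Colin's indifference between Left and Right: p + 10(1−p) = 6p, giving p = 2/3.
Since Colin is indifferent in equilibrium, Colin's expected payoff equals the payoff from either column against (2/3, 1/3). Using Left: (2/3) + 10(1/3) = 4.

4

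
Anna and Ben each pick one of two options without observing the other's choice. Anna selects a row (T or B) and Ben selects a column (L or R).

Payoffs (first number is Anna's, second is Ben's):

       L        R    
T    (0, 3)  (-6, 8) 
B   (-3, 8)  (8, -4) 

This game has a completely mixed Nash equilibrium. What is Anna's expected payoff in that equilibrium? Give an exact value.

-18/17

First find y, the probability Ben plays L, from Anna's indifference between T and B: −6(1−y) = −3y + 8(1−y), giving y = 14/17.
Since Anna is indifferent in equilibrium, Anna's expected payoff equals the payoff from either row against (14/17, 3/17). Using T: −6(3/17) = -18/17.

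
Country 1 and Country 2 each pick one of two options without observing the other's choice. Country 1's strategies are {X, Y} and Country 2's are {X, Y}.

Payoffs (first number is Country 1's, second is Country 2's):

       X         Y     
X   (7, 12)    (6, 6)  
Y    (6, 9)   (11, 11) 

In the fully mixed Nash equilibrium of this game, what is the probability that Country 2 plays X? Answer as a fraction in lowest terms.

Let q be the probability that Country 2 plays X. In a completely mixed equilibrium, Country 1 must be indifferent between X and Y.
Country 1's expected payoff from X is 7q + 6(1−q); from Y it is 6q + 11(1−q).
Setting these equal: q + 6 = −5q + 11, so q = 5/6.

5/6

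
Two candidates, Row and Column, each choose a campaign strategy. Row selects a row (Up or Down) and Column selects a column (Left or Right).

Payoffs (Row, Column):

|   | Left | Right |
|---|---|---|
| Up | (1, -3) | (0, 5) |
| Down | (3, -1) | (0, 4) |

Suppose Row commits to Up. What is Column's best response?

Right

Against Up, Column earns -3 from Left and 5 from Right.
So Right is the best response.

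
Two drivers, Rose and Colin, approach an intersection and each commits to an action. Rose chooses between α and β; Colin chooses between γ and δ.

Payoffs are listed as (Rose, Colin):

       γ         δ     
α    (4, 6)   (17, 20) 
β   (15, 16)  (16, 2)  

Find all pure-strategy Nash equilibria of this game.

(α, δ) and (β, γ)

(α, γ): Rose prefers β (15 > 4); Colin prefers δ (20 > 6) — not an equilibrium.
(α, δ): Rose gets 17 ≥ 16 from β, and Colin gets 20 ≥ 6 from γ — Nash equilibrium.
(β, γ): Rose gets 15 ≥ 4 from α, and Colin gets 16 ≥ 2 from δ — Nash equilibrium.
(β, δ): Rose prefers α (17 > 16); Colin prefers γ (16 > 2) — not an equilibrium.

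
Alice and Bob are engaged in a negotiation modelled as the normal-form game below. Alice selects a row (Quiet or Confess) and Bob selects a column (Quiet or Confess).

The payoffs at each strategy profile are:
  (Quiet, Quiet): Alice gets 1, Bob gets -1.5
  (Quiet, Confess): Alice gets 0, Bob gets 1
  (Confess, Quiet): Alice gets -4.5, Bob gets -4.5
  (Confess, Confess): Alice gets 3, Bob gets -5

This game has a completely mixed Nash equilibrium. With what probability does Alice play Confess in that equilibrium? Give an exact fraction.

Let p be the probability that Alice plays Quiet. In a completely mixed equilibrium, Bob must be indifferent between Quiet and Confess.
Bob's expected payoff from Quiet is −1.5p − 4.5(1−p); from Confess it is p − 5(1−p).
Setting these equal: 3p − 4.5 = 6p − 5, so p = 1/6.
Therefore Alice plays Confess with probability 1 − 1/6 = 5/6.

5/6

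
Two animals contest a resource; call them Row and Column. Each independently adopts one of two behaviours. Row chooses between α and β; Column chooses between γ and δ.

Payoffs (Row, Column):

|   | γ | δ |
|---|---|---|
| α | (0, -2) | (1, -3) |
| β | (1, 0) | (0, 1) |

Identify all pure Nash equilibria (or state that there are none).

(α, γ): Row prefers β (1 > 0) — not an equilibrium.
(α, δ): Column prefers γ (-2 > -3) — not an equilibrium.
(β, γ): Column prefers δ (1 > 0) — not an equilibrium.
(β, δ): Row prefers α (1 > 0) — not an equilibrium.

none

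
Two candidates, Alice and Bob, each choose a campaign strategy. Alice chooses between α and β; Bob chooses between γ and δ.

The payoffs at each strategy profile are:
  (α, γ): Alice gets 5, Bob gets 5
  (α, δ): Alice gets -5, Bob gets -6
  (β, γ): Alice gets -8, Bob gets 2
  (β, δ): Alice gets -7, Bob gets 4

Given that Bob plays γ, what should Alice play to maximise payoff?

Against γ, Alice earns 5 from α and -8 from β.
So α is the best response.

α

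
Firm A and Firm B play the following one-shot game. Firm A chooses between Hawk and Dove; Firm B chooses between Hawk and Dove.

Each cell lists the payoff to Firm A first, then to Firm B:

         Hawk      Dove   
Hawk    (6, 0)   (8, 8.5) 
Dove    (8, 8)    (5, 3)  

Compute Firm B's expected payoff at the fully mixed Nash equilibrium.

First find p, the probability Firm A plays Hawk, from Firm B's indifference between Hawk and Dove: 8(1−p) = 8.5p + 3(1−p), giving p = 10/27.
Since Firm B is indifferent in equilibrium, Firm B's expected payoff equals the payoff from either column against (10/27, 17/27). Using Hawk: 8(17/27) = 136/27.

136/27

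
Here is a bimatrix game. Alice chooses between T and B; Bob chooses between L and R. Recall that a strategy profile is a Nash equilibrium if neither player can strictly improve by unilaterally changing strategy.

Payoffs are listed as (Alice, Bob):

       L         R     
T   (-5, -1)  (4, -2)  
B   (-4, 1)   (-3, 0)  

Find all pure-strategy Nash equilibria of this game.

(T, L): Alice prefers B (-4 > -5) — not an equilibrium.
(T, R): Bob prefers L (-1 > -2) — not an equilibrium.
(B, L): Alice gets -4 ≥ -5 from T, and Bob gets 1 ≥ 0 from R — Nash equilibrium.
(B, R): Alice prefers T (4 > -3); Bob prefers L (1 > 0) — not an equilibrium.

(B, L)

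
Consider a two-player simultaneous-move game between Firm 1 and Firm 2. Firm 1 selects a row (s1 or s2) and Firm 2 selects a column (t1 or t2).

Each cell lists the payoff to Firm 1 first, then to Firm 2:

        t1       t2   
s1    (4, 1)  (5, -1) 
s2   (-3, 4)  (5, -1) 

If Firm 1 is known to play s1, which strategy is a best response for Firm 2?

t1

Against s1, Firm 2 earns 1 from t1 and -1 from t2.
So t1 is the best response.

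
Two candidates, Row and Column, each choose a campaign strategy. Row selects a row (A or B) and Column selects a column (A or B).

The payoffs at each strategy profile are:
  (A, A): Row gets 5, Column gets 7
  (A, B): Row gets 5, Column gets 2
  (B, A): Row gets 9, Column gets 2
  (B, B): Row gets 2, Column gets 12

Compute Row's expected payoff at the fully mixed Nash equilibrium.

5

First find y, the probability Column plays A, from Row's indifference between A and B: 5y + 5(1−y) = 9y + 2(1−y), giving y = 3/7.
Since Row is indifferent in equilibrium, Row's expected payoff equals the payoff from either row against (3/7, 4/7). Using A: 5(3/7) + 5(4/7) = 5.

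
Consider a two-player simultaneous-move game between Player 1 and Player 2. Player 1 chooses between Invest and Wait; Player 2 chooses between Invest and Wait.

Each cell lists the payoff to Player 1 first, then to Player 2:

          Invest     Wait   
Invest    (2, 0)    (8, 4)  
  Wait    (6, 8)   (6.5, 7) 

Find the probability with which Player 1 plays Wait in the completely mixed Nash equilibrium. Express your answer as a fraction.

4/5

Let x be the probability that Player 1 plays Invest. In a completely mixed equilibrium, Player 2 must be indifferent between Invest and Wait.
Player 2's expected payoff from Invest is 8(1−x); from Wait it is 4x + 7(1−x).
Setting these equal: −8x + 8 = −3x + 7, so x = 1/5.
Therefore Player 1 plays Wait with probability 1 − 1/5 = 4/5.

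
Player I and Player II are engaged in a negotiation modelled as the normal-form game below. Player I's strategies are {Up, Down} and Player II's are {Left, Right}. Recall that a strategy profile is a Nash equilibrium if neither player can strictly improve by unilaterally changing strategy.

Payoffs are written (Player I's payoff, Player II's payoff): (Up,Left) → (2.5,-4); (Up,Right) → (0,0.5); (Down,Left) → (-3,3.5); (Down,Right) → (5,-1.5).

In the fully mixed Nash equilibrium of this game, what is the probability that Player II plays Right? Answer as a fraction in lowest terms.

Let c be the probability that Player II plays Left. In a completely mixed equilibrium, Player I must be indifferent between Up and Down.
Player I's expected payoff from Up is 2.5c; from Down it is −3c + 5(1−c).
Setting these equal: 2.5c = −8c + 5, so c = 10/21.
Therefore Player II plays Right with probability 1 − 10/21 = 11/21.

11/21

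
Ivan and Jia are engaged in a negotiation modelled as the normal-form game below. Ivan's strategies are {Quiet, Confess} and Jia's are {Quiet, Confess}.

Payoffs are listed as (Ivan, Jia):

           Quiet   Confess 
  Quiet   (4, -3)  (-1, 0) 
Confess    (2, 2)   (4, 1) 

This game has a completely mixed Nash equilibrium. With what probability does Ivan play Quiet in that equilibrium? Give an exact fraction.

1/4

Let p be the probability that Ivan plays Quiet. In a completely mixed equilibrium, Jia must be indifferent between Quiet and Confess.
Jia's expected payoff from Quiet is −3p + 2(1−p); from Confess it is (1−p).
Setting these equal: −5p + 2 = −p + 1, so p = 1/4.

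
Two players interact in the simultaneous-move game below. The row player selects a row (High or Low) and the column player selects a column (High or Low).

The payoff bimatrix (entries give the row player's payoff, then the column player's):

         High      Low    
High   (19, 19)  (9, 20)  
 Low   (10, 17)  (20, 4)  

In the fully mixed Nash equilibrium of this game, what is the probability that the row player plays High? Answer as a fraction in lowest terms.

13/14

Let r be the probability that the row player plays High. In a completely mixed equilibrium, the column player must be indifferent between High and Low.
The column player's expected payoff from High is 19r + 17(1−r); from Low it is 20r + 4(1−r).
Setting these equal: 2r + 17 = 16r + 4, so r = 13/14.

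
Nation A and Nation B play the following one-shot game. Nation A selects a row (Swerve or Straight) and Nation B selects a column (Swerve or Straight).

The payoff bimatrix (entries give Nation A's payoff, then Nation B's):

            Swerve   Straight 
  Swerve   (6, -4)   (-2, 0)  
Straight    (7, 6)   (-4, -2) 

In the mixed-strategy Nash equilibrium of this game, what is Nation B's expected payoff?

-2/3

First find x, the probability Nation A plays Swerve, from Nation B's indifference between Swerve and Straight: −4x + 6(1−x) = −2(1−x), giving x = 2/3.
Since Nation B is indifferent in equilibrium, Nation B's expected payoff equals the payoff from either column against (2/3, 1/3). Using Swerve: −4(2/3) + 6(1/3) = -2/3.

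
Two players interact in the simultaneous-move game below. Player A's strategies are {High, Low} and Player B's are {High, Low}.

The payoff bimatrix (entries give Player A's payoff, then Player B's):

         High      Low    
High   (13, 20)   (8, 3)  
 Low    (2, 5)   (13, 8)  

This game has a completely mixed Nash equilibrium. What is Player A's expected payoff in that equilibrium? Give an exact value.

153/16

First find y, the probability Player B plays High, from Player A's indifference between High and Low: 13y + 8(1−y) = 2y + 13(1−y), giving y = 5/16.
Since Player A is indifferent in equilibrium, Player A's expected payoff equals the payoff from either row against (5/16, 11/16). Using High: 13(5/16) + 8(11/16) = 153/16.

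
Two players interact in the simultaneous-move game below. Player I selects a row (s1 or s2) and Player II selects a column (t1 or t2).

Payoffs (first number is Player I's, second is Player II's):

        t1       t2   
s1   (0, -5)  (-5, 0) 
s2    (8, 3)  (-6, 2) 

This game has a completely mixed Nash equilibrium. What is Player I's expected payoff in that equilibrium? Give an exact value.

First find y, the probability Player II plays t1, from Player I's indifference between s1 and s2: −5(1−y) = 8y − 6(1−y), giving y = 1/9.
Since Player I is indifferent in equilibrium, Player I's expected payoff equals the payoff from either row against (1/9, 8/9). Using s1: −5(8/9) = -40/9.

-40/9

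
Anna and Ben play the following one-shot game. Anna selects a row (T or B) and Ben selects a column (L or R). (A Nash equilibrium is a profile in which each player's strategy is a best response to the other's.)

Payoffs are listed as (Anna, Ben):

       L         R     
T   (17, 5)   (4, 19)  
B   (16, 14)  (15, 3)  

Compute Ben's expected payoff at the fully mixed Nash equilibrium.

First find x, the probability Anna plays T, from Ben's indifference between L and R: 5x + 14(1−x) = 19x + 3(1−x), giving x = 11/25.
Since Ben is indifferent in equilibrium, Ben's expected payoff equals the payoff from either column against (11/25, 14/25). Using L: 5(11/25) + 14(14/25) = 251/25.

251/25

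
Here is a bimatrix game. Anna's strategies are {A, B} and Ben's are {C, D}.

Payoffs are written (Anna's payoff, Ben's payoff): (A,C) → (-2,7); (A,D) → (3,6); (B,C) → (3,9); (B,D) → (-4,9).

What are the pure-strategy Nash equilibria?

(A, C): Anna prefers B (3 > -2) — not an equilibrium.
(A, D): Ben prefers C (7 > 6) — not an equilibrium.
(B, C): Anna gets 3 ≥ -2 from A, and Ben gets 9 ≥ 9 from D — Nash equilibrium.
(B, D): Anna prefers A (3 > -4) — not an equilibrium.

(B, C)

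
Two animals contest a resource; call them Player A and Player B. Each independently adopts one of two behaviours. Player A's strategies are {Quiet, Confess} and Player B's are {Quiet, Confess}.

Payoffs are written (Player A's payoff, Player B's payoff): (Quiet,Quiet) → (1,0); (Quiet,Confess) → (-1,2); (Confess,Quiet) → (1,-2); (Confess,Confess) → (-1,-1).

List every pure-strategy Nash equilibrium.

(Quiet, Confess) and (Confess, Confess)

(Quiet, Quiet): Player B prefers Confess (2 > 0) — not an equilibrium.
(Quiet, Confess): Player A gets -1 ≥ -1 from Confess, and Player B gets 2 ≥ 0 from Quiet — Nash equilibrium.
(Confess, Quiet): Player B prefers Confess (-1 > -2) — not an equilibrium.
(Confess, Confess): Player A gets -1 ≥ -1 from Quiet, and Player B gets -1 ≥ -2 from Quiet — Nash equilibrium.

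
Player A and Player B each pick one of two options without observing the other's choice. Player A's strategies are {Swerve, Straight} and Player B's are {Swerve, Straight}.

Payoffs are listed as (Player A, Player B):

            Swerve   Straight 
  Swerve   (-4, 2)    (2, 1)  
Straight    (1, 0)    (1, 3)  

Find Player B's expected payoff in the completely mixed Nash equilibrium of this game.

3/2

First find x, the probability Player A plays Swerve, from Player B's indifference between Swerve and Straight: 2x = x + 3(1−x), giving x = 3/4.
Since Player B is indifferent in equilibrium, Player B's expected payoff equals the payoff from either column against (3/4, 1/4). Using Swerve: 2(3/4) = 3/2.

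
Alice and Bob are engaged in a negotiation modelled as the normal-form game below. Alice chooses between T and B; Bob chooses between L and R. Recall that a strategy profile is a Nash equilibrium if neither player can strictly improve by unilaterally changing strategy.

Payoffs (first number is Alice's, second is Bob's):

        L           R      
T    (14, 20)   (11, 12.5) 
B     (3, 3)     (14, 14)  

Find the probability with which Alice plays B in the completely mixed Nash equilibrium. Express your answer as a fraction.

15/37

Let p be the probability that Alice plays T. In a completely mixed equilibrium, Bob must be indifferent between L and R.
Bob's expected payoff from L is 20p + 3(1−p); from R it is 12.5p + 14(1−p).
Setting these equal: 17p + 3 = −1.5p + 14, so p = 22/37.
Therefore Alice plays B with probability 1 − 22/37 = 15/37.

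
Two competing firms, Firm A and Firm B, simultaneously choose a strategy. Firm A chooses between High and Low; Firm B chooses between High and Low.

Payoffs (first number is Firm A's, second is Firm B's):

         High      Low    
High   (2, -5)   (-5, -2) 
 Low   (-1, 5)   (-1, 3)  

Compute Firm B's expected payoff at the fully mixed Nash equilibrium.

First find p, the probability Firm A plays High, from Firm B's indifference between High and Low: −5p + 5(1−p) = −2p + 3(1−p), giving p = 2/5.
Since Firm B is indifferent in equilibrium, Firm B's expected payoff equals the payoff from either column against (2/5, 3/5). Using High: −5(2/5) + 5(3/5) = 1.

1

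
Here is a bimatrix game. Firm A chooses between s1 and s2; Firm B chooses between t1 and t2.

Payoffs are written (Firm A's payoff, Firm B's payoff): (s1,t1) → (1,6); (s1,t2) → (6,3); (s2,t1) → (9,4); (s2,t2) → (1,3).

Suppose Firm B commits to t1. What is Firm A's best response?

Against t1, Firm A earns 1 from s1 and 9 from s2.
So s2 is the best response.

s2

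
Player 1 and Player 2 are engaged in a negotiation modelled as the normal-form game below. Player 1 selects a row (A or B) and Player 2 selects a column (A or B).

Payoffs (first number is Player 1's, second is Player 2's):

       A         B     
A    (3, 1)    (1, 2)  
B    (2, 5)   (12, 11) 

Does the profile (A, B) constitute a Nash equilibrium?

No

At (A, B), Player 1 earns 1; switching to B would give 12, so Player 1 would deviate.
Player 2 earns 2; switching to A would give 1, so Player 2 has no profitable deviation.
Since at least one player can profitably deviate, this is not a Nash equilibrium.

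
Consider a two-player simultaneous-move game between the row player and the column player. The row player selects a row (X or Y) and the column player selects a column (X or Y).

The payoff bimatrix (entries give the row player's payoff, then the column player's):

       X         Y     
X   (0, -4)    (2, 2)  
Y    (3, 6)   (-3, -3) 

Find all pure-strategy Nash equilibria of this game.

(X, X): the row player prefers Y (3 > 0); the column player prefers Y (2 > -4) — not an equilibrium.
(X, Y): the row player gets 2 ≥ -3 from Y, and the column player gets 2 ≥ -4 from X — Nash equilibrium.
(Y, X): the row player gets 3 ≥ 0 from X, and the column player gets 6 ≥ -3 from Y — Nash equilibrium.
(Y, Y): the row player prefers X (2 > -3); the column player prefers X (6 > -3) — not an equilibrium.

(X, Y) and (Y, X)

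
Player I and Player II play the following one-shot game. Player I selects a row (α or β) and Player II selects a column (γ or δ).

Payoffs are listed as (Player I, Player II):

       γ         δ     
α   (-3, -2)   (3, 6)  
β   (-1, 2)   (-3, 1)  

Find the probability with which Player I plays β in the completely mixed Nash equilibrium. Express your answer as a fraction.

8/9

Let r be the probability that Player I plays α. In a completely mixed equilibrium, Player II must be indifferent between γ and δ.
Player II's expected payoff from γ is −2r + 2(1−r); from δ it is 6r + (1−r).
Setting these equal: −4r + 2 = 5r + 1, so r = 1/9.
Therefore Player I plays β with probability 1 − 1/9 = 8/9.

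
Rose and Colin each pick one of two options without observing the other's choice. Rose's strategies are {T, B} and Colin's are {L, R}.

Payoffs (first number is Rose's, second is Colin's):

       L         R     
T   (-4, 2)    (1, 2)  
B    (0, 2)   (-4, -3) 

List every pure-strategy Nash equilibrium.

(T, R) and (B, L)

(T, L): Rose prefers B (0 > -4) — not an equilibrium.
(T, R): Rose gets 1 ≥ -4 from B, and Colin gets 2 ≥ 2 from L — Nash equilibrium.
(B, L): Rose gets 0 ≥ -4 from T, and Colin gets 2 ≥ -3 from R — Nash equilibrium.
(B, R): Rose prefers T (1 > -4); Colin prefers L (2 > -3) — not an equilibrium.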